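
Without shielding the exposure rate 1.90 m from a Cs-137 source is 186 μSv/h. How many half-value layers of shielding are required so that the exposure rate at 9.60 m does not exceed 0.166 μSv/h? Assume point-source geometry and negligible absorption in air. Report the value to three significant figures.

5.46 half-value layers

At 9.60 m, distance alone gives (1.90/9.60)² = 0.03917, so 186 × 0.03917 = 7.286 μSv/h.
Further attenuation needed: 7.286/0.166 = 43.89.
n = log₂(43.89) = 5.456 half-value layers.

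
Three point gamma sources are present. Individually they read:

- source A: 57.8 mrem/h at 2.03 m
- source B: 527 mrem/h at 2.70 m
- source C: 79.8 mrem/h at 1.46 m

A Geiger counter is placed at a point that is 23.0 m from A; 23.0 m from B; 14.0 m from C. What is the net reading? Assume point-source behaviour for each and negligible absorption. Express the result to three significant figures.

Each source contributes Iᵢ·(dᵢ/rᵢ)²; contributions add.
A: 57.8 × (2.03/23.0)² = 0.4503 mrem/h
B: 527 × (2.70/23.0)² = 7.262 mrem/h
C: 79.8 × (1.46/14.0)² = 0.8679 mrem/h
Total = 0.4503 + 7.262 + 0.8679 = 8.580 mrem/h.

8.58 mrem/h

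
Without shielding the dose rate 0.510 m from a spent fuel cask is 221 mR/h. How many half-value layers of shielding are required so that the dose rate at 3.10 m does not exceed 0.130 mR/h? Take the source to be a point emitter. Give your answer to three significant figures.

At 3.10 m, distance alone gives 221 × (0.510/3.10)² = 221 × 0.02707 = 5.982 mR/h.
Further attenuation needed: 5.982/0.130 = 46.02.
n = log₂(46.02) = 5.524 half-value layers.

5.52 half-value layers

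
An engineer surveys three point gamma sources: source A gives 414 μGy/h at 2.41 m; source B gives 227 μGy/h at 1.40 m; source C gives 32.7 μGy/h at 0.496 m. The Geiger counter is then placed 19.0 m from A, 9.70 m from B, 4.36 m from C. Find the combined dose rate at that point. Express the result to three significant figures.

11.8 μGy/h

By superposition, sum each source's inverse-square contribution:
A: 414 × (2.41/19.0)² = 6.661 μGy/h
B: 227 × (1.40/9.70)² = 4.729 μGy/h
C: 32.7 × (0.496/4.36)² = 0.4232 μGy/h
Total = 6.661 + 4.729 + 0.4232 = 11.81 μGy/h.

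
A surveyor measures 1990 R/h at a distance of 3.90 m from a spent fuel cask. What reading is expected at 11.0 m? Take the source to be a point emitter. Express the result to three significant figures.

250 R/h

Applying the 1/r² law, the rate at 11.0 m is
(3.90/11.0)² = 0.1257, so 1990 × 0.1257 = 250.1 R/h.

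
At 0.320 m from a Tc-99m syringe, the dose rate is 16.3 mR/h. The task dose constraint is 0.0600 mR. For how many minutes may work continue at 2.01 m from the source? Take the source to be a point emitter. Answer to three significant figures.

Using I₁d₁² = I₂d₂², rate at 2.01 m:
(0.320/2.01)² = 0.02535, so 16.3 × 0.02535 = 0.4132 mR/h.
Stay time = 0.0600 mR ÷ 0.4132 mR/h = 0.1452 h = 8.712 min.

8.71 min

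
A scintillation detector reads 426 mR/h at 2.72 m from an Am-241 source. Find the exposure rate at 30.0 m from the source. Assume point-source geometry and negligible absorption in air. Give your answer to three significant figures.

Since intensity falls as 1/r², the rate at 30.0 m is
426 × (2.72/30.0)² = 426 × 0.008220 = 3.502 mR/h.

3.50 mR/h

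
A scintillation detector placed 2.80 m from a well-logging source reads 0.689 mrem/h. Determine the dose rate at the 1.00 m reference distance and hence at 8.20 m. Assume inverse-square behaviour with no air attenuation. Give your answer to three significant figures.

By the inverse-square law,
At 1.00 m: (2.80/1.00)² = 7.840, so 0.689 × 7.840 = 5.402 mrem/h
At 8.20 m: 5.402 × (1.00/8.20)² = 5.402 × 0.01487 = 0.08033 mrem/h.

5.40 mrem/h; 0.0803 mrem/h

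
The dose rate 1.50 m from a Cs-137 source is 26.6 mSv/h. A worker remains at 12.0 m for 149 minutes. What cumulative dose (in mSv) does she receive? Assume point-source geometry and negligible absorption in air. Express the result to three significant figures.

1.03 mSv

By the inverse-square law, rate at 12.0 m:
26.6 × (1.50/12.0)² = 26.6 × 0.01562 = 0.4155 mSv/h.
Dose = rate × time = 0.4155 mSv/h × 2.483 h = 1.032 mSv.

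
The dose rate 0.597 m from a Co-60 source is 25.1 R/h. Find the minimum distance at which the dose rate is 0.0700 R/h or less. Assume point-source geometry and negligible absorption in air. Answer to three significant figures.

By the inverse-square law, d₂ = d₁·√(I₁/I₂).
I₁/I₂ = 25.1/0.0700 = 358.6, so d₂ = 0.597 × √358.6 = 11.31 m.

11.3 m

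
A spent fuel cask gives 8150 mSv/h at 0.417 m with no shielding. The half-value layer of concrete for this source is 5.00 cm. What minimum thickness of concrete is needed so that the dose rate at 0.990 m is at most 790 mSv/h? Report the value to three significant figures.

4.36 cm

At 0.990 m, distance alone gives 8150 × (0.417/0.990)² = 8150 × 0.1774 = 1446 mSv/h.
Further attenuation needed: 1446/790 = 1.830.
n = log₂(1.830) = 0.8718 half-value layers.
Thickness = 0.8718 × 5.00 cm = 4.359 cm.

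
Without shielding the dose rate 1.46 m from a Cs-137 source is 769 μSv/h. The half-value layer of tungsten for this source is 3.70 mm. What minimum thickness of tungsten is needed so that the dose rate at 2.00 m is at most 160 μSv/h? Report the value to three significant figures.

5.02 mm

At 2.00 m, distance alone gives (1.46/2.00)² = 0.5329, so 769 × 0.5329 = 409.8 μSv/h.
Further attenuation needed: 409.8/160 = 2.561.
n = log₂(2.561) = 1.357 half-value layers.
Thickness = 1.357 × 3.70 mm = 5.021 mm.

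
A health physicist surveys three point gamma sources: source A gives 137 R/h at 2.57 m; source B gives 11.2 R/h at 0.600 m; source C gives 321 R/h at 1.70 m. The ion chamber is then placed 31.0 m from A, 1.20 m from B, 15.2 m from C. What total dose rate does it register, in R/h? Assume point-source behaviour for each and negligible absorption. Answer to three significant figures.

7.76 R/h

By superposition, sum each source's inverse-square contribution:
A: 137 × (2.57/31.0)² = 0.9416 R/h
B: 11.2 × (0.600/1.20)² = 2.800 R/h
C: 321 × (1.70/15.2)² = 4.015 R/h
Total = 0.9416 + 2.800 + 4.015 = 7.757 R/h.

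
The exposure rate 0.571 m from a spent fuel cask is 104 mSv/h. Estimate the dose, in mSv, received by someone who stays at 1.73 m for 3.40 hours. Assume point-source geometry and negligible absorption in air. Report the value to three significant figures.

38.5 mSv

Intensity scales as (d₁/d₂)², so rate at 1.73 m:
(0.571/1.73)² = 0.1089, so 104 × 0.1089 = 11.33 mSv/h.
Dose = rate × time = 11.33 mSv/h × 3.400 h = 38.52 mSv.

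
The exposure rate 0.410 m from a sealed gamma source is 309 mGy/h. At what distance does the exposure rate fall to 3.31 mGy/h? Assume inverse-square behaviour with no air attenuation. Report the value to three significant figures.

By the inverse-square law, d₂ = d₁·√(I₁/I₂).
I₁/I₂ = 309/3.31 = 93.35, so d₂ = 0.410 × √93.35 = 3.961 m.

3.96 m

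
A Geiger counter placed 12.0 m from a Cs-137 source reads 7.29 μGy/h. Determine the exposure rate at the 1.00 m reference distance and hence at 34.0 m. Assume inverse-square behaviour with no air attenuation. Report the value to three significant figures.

Applying the 1/r² law,
At 1.00 m: 7.29 × (12.0/1.00)² = 7.29 × 144.0 = 1050 μGy/h
At 34.0 m: 1050 × (1.00/34.0)² = 1050 × 0.0008651 = 0.9084 μGy/h.

1050 μGy/h; 0.908 μGy/h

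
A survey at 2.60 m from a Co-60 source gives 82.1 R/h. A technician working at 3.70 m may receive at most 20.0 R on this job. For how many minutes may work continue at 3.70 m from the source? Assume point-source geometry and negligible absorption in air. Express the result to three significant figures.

29.6 min

By the inverse-square law, rate at 3.70 m:
82.1 × (2.60/3.70)² = 82.1 × 0.4938 = 40.54 R/h.
Stay time = 20.0 R ÷ 40.54 R/h = 0.4933 h = 29.60 min.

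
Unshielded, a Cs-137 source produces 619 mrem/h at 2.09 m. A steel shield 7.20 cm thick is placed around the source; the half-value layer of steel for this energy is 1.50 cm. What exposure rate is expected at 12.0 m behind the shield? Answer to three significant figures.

Distance alone: (2.09/12.0)² = 0.03033, so 619 × 0.03033 = 18.77 mrem/h.
Shield: 7.20/1.50 = 4.800 half-value layers → attenuation 2^(−4.800) = 0.03590.
Combined: 18.77 × 0.03590 = 0.6738 mrem/h.

0.674 mrem/h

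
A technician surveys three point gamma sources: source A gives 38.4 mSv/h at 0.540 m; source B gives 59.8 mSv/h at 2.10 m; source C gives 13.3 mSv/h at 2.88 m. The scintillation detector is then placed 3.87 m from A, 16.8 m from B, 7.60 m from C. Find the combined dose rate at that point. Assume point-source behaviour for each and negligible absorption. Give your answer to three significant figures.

By superposition, sum each source's inverse-square contribution:
A: 38.4 × (0.540/3.87)² = 0.7476 mSv/h
B: 59.8 × (2.10/16.8)² = 0.9344 mSv/h
C: 13.3 × (2.88/7.60)² = 1.910 mSv/h
Total = 0.7476 + 0.9344 + 1.910 = 3.592 mSv/h.

3.59 mSv/h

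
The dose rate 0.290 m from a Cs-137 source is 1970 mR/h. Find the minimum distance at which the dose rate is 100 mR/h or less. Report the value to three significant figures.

By the inverse-square law, d₂ = d₁·√(I₁/I₂).
I₁/I₂ = 1970/100 = 19.70, so d₂ = 0.290 × √19.70 = 1.287 m.

1.29 m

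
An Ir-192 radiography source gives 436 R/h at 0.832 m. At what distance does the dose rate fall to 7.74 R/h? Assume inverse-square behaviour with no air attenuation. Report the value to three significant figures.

6.24 m

Using I₁d₁² = I₂d₂², d₂ = d₁·√(I₁/I₂).
I₁/I₂ = 436/7.74 = 56.33, so d₂ = 0.832 × √56.33 = 6.244 m.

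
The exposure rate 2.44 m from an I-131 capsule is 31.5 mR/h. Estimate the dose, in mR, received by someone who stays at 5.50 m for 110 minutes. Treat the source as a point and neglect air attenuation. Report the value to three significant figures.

By the inverse-square law, rate at 5.50 m:
31.5 × (2.44/5.50)² = 31.5 × 0.1968 = 6.199 mR/h.
Dose = rate × time = 6.199 mR/h × 1.833 h = 11.36 mR.

11.4 mR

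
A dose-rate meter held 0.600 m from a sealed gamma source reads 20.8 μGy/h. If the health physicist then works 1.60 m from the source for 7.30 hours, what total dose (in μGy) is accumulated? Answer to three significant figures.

21.4 μGy

Intensity scales as (d₁/d₂)², so rate at 1.60 m:
20.8 × (0.600/1.60)² = 20.8 × 0.1406 = 2.924 μGy/h.
Dose = rate × time = 2.924 μGy/h × 7.300 h = 21.35 μGy.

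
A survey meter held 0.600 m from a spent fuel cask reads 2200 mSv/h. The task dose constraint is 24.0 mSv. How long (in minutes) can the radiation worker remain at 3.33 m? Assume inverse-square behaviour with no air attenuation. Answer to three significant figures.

20.2 min

Since intensity falls as 1/r², rate at 3.33 m:
2200 × (0.600/3.33)² = 2200 × 0.03246 = 71.41 mSv/h.
Stay time = 24.0 mSv ÷ 71.41 mSv/h = 0.3361 h = 20.17 min.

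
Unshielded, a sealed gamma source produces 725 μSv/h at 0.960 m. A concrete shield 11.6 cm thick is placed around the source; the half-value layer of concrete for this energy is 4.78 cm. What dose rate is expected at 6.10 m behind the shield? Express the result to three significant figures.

3.34 μSv/h

Distance alone: (0.960/6.10)² = 0.02477, so 725 × 0.02477 = 17.96 μSv/h.
Shield: 11.6/4.78 = 2.427 half-value layers → attenuation 2^(−2.427) = 0.1860.
Combined: 17.96 × 0.1860 = 3.341 μSv/h.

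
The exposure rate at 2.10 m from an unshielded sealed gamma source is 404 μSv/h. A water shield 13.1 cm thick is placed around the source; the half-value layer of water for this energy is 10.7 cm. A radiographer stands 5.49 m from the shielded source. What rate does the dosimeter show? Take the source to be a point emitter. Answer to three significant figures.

Distance alone: (2.10/5.49)² = 0.1463, so 404 × 0.1463 = 59.11 μSv/h.
Shield: 13.1/10.7 = 1.224 half-value layers → attenuation 2^(−1.224) = 0.4281.
Combined: 59.11 × 0.4281 = 25.30 μSv/h.

25.3 μSv/h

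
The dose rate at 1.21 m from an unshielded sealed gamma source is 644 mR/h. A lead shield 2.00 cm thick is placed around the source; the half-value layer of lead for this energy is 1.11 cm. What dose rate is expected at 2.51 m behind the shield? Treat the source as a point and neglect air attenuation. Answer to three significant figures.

Distance alone: 644 × (1.21/2.51)² = 644 × 0.2324 = 149.7 mR/h.
Shield: 2.00/1.11 = 1.802 half-value layers → attenuation 2^(−1.802) = 0.2868.
Combined: 149.7 × 0.2868 = 42.93 mR/h.

42.9 mR/h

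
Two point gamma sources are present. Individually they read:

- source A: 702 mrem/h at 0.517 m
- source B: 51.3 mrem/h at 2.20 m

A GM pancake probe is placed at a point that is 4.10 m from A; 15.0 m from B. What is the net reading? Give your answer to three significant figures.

By superposition, sum each source's inverse-square contribution:
A: 702 × (0.517/4.10)² = 11.16 mrem/h
B: 51.3 × (2.20/15.0)² = 1.104 mrem/h
Total = 11.16 + 1.104 = 12.26 mrem/h.

12.3 mrem/h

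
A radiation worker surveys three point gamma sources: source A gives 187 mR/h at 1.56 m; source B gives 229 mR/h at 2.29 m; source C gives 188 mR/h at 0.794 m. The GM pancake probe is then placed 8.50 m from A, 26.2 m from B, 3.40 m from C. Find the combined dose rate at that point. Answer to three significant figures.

Each source contributes Iᵢ·(dᵢ/rᵢ)²; contributions add.
A: 187 × (1.56/8.50)² = 6.299 mR/h
B: 229 × (2.29/26.2)² = 1.749 mR/h
C: 188 × (0.794/3.40)² = 10.25 mR/h
Total = 6.299 + 1.749 + 10.25 = 18.30 mR/h.

18.3 mR/h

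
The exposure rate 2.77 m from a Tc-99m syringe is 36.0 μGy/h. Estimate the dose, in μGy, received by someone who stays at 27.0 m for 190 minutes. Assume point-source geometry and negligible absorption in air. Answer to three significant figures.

1.20 μGy

Using I₁d₁² = I₂d₂², rate at 27.0 m:
(2.77/27.0)² = 0.01053, so 36.0 × 0.01053 = 0.3791 μGy/h.
Dose = rate × time = 0.3791 μGy/h × 3.167 h = 1.201 μGy.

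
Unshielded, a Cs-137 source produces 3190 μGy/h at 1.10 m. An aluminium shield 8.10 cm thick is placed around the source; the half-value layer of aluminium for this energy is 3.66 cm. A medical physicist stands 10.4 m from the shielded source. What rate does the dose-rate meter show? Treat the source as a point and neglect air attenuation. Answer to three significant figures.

Distance alone: (1.10/10.4)² = 0.01119, so 3190 × 0.01119 = 35.70 μGy/h.
Shield: 8.10/3.66 = 2.213 half-value layers → attenuation 2^(−2.213) = 0.2157.
Combined: 35.70 × 0.2157 = 7.700 μGy/h.

7.70 μGy/h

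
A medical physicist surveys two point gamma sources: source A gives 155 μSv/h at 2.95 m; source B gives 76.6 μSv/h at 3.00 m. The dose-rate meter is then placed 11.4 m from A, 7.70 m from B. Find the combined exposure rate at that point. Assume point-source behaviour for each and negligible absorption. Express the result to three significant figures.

22.0 μSv/h

By superposition, sum each source's inverse-square contribution:
A: 155 × (2.95/11.4)² = 10.38 μSv/h
B: 76.6 × (3.00/7.70)² = 11.63 μSv/h
Total = 10.38 + 11.63 = 22.01 μSv/h.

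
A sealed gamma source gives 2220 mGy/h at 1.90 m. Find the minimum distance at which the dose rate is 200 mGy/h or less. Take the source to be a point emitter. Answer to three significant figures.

6.33 m

Using I₁d₁² = I₂d₂², d₂ = d₁·√(I₁/I₂).
I₁/I₂ = 2220/200 = 11.10, so d₂ = 1.90 × √11.10 = 6.330 m.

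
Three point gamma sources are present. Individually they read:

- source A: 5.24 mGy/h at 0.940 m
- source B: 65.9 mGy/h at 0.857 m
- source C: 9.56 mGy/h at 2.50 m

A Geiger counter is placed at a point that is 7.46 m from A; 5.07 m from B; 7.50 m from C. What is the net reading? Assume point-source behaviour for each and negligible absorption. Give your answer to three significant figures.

3.03 mGy/h

By superposition, sum each source's inverse-square contribution:
A: 5.24 × (0.940/7.46)² = 0.08320 mGy/h
B: 65.9 × (0.857/5.07)² = 1.883 mGy/h
C: 9.56 × (2.50/7.50)² = 1.062 mGy/h
Total = 0.08320 + 1.883 + 1.062 = 3.028 mGy/h.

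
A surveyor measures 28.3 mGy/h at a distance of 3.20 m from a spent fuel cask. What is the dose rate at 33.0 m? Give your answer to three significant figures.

By the inverse-square law, the rate at 33.0 m is
28.3 × (3.20/33.0)² = 28.3 × 0.009403 = 0.2661 mGy/h.

0.266 mGy/h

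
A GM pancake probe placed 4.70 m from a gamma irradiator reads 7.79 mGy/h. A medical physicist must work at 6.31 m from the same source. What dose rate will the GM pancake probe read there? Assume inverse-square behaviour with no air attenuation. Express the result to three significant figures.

By the inverse-square law, scaling from 4.70 m to 6.31 m:
7.79 × (4.70/6.31)² = 7.79 × 0.5548 = 4.322 mGy/h.

4.32 mGy/h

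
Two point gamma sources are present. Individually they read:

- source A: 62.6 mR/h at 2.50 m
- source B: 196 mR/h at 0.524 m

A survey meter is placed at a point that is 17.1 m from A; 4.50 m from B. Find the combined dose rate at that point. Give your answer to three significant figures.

4.00 mR/h

Each source contributes Iᵢ·(dᵢ/rᵢ)²; contributions add.
A: 62.6 × (2.50/17.1)² = 1.338 mR/h
B: 196 × (0.524/4.50)² = 2.658 mR/h
Total = 1.338 + 2.658 = 3.996 mR/h.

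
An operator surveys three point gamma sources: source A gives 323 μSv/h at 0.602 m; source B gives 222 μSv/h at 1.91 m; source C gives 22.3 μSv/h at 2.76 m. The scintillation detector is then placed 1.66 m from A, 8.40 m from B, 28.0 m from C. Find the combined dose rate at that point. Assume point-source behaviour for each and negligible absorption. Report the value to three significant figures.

54.2 μSv/h

Each source contributes Iᵢ·(dᵢ/rᵢ)²; contributions add.
A: 323 × (0.602/1.66)² = 42.48 μSv/h
B: 222 × (1.91/8.40)² = 11.48 μSv/h
C: 22.3 × (2.76/28.0)² = 0.2167 μSv/h
Total = 42.48 + 11.48 + 0.2167 = 54.18 μSv/h.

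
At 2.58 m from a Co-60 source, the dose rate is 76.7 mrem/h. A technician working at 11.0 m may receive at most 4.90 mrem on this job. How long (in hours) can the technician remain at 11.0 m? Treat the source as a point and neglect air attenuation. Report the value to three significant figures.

By the inverse-square law, rate at 11.0 m:
(2.58/11.0)² = 0.05501, so 76.7 × 0.05501 = 4.219 mrem/h.
Stay time = 4.90 mrem ÷ 4.219 mrem/h = 1.161 h.

1.16 h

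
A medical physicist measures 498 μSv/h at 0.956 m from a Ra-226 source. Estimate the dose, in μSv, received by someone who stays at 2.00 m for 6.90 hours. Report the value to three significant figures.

Applying the 1/r² law, rate at 2.00 m:
498 × (0.956/2.00)² = 498 × 0.2285 = 113.8 μSv/h.
Dose = rate × time = 113.8 μSv/h × 6.900 h = 785.2 μSv.

785 μSv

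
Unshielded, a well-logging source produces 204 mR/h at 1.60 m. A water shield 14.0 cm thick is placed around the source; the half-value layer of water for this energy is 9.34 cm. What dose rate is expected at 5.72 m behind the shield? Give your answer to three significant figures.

Distance alone: (1.60/5.72)² = 0.07824, so 204 × 0.07824 = 15.96 mR/h.
Shield: 14.0/9.34 = 1.499 half-value layers → attenuation 2^(−1.499) = 0.3538.
Combined: 15.96 × 0.3538 = 5.647 mR/h.

5.65 mR/h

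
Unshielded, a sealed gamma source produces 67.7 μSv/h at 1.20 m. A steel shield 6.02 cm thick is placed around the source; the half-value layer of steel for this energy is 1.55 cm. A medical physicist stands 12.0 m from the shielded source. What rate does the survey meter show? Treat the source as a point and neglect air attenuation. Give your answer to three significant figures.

Distance alone: (1.20/12.0)² = 0.01000, so 67.7 × 0.01000 = 0.6770 μSv/h.
Shield: 6.02/1.55 = 3.884 half-value layers → attenuation 2^(−3.884) = 0.06773.
Combined: 0.6770 × 0.06773 = 0.04585 μSv/h.

0.0459 μSv/h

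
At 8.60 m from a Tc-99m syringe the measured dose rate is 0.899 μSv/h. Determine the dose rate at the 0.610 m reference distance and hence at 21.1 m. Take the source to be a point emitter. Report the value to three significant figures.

179 μSv/h; 0.149 μSv/h

Since intensity falls as 1/r²,
At 0.610 m: 0.899 × (8.60/0.610)² = 0.899 × 198.8 = 178.7 μSv/h
At 21.1 m: (0.610/21.1)² = 0.0008358, so 178.7 × 0.0008358 = 0.1494 μSv/h.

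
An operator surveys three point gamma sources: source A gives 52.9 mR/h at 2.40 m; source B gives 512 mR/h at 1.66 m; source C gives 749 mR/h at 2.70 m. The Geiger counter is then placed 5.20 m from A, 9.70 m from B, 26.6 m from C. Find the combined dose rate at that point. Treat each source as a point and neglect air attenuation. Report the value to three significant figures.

By superposition, sum each source's inverse-square contribution:
A: 52.9 × (2.40/5.20)² = 11.27 mR/h
B: 512 × (1.66/9.70)² = 14.99 mR/h
C: 749 × (2.70/26.6)² = 7.717 mR/h
Total = 11.27 + 14.99 + 7.717 = 33.98 mR/h.

34.0 mR/h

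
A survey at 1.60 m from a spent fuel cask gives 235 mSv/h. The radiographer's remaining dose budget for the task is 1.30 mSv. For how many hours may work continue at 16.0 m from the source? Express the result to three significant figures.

0.553 h

Intensity scales as (d₁/d₂)², so rate at 16.0 m:
(1.60/16.0)² = 0.01000, so 235 × 0.01000 = 2.350 mSv/h.
Stay time = 1.30 mSv ÷ 2.350 mSv/h = 0.5532 h.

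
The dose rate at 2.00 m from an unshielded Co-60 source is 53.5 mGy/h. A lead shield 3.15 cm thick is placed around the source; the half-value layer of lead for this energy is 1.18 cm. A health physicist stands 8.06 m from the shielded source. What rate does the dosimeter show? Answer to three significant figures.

Distance alone: 53.5 × (2.00/8.06)² = 53.5 × 0.06157 = 3.294 mGy/h.
Shield: 3.15/1.18 = 2.669 half-value layers → attenuation 2^(−2.669) = 0.1572.
Combined: 3.294 × 0.1572 = 0.5178 mGy/h.

0.518 mGy/h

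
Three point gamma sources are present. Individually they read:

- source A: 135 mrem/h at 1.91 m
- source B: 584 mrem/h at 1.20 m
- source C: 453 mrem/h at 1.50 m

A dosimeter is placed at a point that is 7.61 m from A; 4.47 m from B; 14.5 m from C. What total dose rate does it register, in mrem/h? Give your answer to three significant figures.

Each source contributes Iᵢ·(dᵢ/rᵢ)²; contributions add.
A: 135 × (1.91/7.61)² = 8.504 mrem/h
B: 584 × (1.20/4.47)² = 42.09 mrem/h
C: 453 × (1.50/14.5)² = 4.848 mrem/h
Total = 8.504 + 42.09 + 4.848 = 55.44 mrem/h.

55.4 mrem/h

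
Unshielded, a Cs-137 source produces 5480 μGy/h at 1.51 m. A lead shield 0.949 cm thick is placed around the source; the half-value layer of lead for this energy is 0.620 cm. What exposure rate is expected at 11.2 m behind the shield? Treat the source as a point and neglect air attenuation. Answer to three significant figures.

Distance alone: (1.51/11.2)² = 0.01818, so 5480 × 0.01818 = 99.63 μGy/h.
Shield: 0.949/0.620 = 1.531 half-value layers → attenuation 2^(−1.531) = 0.3460.
Combined: 99.63 × 0.3460 = 34.47 μGy/h.

34.5 μGy/h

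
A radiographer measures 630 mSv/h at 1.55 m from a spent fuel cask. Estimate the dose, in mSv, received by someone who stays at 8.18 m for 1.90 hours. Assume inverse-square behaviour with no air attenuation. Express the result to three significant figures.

Intensity scales as (d₁/d₂)², so rate at 8.18 m:
630 × (1.55/8.18)² = 630 × 0.03591 = 22.62 mSv/h.
Dose = rate × time = 22.62 mSv/h × 1.900 h = 42.98 mSv.

43.0 mSv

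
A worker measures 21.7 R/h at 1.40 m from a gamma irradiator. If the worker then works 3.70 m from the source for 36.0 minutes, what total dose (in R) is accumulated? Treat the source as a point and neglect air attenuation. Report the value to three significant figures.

1.86 R

Intensity scales as (d₁/d₂)², so rate at 3.70 m:
21.7 × (1.40/3.70)² = 21.7 × 0.1432 = 3.107 R/h.
Dose = rate × time = 3.107 R/h × 0.6000 h = 1.864 R.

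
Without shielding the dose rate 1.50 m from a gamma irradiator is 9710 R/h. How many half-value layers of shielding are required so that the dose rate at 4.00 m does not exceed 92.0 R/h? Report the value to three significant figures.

At 4.00 m, distance alone gives (1.50/4.00)² = 0.1406, so 9710 × 0.1406 = 1365 R/h.
Further attenuation needed: 1365/92.0 = 14.84.
n = log₂(14.84) = 3.891 half-value layers.

3.89 half-value layers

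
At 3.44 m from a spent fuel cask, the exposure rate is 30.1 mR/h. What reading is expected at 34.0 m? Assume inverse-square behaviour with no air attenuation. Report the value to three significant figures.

Applying the 1/r² law, the rate at 34.0 m is
(3.44/34.0)² = 0.01024, so 30.1 × 0.01024 = 0.3082 mR/h.

0.308 mR/h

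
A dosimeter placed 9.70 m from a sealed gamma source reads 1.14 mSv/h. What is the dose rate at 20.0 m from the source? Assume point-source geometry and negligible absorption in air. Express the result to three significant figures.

0.268 mSv/h

Applying the 1/r² law, scaling from 9.70 m to 20.0 m:
1.14 × (9.70/20.0)² = 1.14 × 0.2352 = 0.2681 mSv/h.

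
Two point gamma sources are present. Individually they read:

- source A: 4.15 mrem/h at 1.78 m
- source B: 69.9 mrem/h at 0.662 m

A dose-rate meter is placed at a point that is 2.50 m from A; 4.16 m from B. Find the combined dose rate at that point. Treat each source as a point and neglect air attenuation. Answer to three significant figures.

3.87 mrem/h

By superposition, sum each source's inverse-square contribution:
A: 4.15 × (1.78/2.50)² = 2.104 mrem/h
B: 69.9 × (0.662/4.16)² = 1.770 mrem/h
Total = 2.104 + 1.770 = 3.874 mrem/h.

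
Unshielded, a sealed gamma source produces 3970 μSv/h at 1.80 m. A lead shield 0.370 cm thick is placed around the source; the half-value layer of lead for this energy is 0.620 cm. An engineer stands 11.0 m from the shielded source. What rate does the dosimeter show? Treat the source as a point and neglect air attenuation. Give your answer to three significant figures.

70.3 μSv/h

Distance alone: 3970 × (1.80/11.0)² = 3970 × 0.02678 = 106.3 μSv/h.
Shield: 0.370/0.620 = 0.5968 half-value layers → attenuation 2^(−0.5968) = 0.6612.
Combined: 106.3 × 0.6612 = 70.29 μSv/h.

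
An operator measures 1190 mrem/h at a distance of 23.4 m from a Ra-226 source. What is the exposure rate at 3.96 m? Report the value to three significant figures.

41600 mrem/h

Using I₁d₁² = I₂d₂², the rate at 3.96 m is
(23.4/3.96)² = 34.92, so 1190 × 34.92 = 41550 mrem/h.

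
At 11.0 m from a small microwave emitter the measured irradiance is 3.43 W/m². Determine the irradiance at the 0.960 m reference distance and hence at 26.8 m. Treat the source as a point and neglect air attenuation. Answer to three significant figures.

Since intensity falls as 1/r²,
At 0.960 m: (11.0/0.960)² = 131.3, so 3.43 × 131.3 = 450.4 W/m²
At 26.8 m: (0.960/26.8)² = 0.001283, so 450.4 × 0.001283 = 0.5779 W/m².

450 W/m²; 0.578 W/m²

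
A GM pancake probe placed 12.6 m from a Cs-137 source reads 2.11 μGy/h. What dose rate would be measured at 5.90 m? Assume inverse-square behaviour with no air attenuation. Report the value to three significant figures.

Using I₁d₁² = I₂d₂², scaling from 12.6 m to 5.90 m:
2.11 × (12.6/5.90)² = 2.11 × 4.561 = 9.624 μGy/h.

9.62 μGy/h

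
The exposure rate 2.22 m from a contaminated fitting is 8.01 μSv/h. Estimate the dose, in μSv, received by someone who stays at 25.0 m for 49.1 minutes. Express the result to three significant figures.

Since intensity falls as 1/r², rate at 25.0 m:
8.01 × (2.22/25.0)² = 8.01 × 0.007885 = 0.06316 μSv/h.
Dose = rate × time = 0.06316 μSv/h × 0.8183 h = 0.05168 μSv.

0.0517 μSv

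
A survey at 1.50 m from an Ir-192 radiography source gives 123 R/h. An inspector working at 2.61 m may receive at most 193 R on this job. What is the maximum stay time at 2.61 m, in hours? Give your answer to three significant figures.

4.75 h

Intensity scales as (d₁/d₂)², so rate at 2.61 m:
(1.50/2.61)² = 0.3303, so 123 × 0.3303 = 40.63 R/h.
Stay time = 193 R ÷ 40.63 R/h = 4.750 h.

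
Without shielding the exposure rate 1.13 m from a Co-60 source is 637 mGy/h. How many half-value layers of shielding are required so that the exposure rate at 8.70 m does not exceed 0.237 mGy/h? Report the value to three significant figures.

At 8.70 m, distance alone gives 637 × (1.13/8.70)² = 637 × 0.01687 = 10.75 mGy/h.
Further attenuation needed: 10.75/0.237 = 45.36.
n = log₂(45.36) = 5.503 half-value layers.

5.50 half-value layers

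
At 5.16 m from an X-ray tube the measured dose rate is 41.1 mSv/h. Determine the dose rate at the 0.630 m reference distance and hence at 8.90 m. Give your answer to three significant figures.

Using I₁d₁² = I₂d₂²,
At 0.630 m: 41.1 × (5.16/0.630)² = 41.1 × 67.08 = 2757 mSv/h
At 8.90 m: (0.630/8.90)² = 0.005011, so 2757 × 0.005011 = 13.82 mSv/h.

2760 mSv/h; 13.8 mSv/h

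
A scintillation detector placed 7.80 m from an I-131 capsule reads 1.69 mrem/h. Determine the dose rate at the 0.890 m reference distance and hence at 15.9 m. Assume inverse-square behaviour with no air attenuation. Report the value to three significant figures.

Since intensity falls as 1/r²,
At 0.890 m: (7.80/0.890)² = 76.81, so 1.69 × 76.81 = 129.8 mrem/h
At 15.9 m: (0.890/15.9)² = 0.003133, so 129.8 × 0.003133 = 0.4067 mrem/h.

130 mrem/h; 0.407 mrem/h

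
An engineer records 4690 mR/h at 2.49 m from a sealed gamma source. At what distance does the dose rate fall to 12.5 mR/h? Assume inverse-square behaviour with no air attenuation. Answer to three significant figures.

Intensity scales as (d₁/d₂)², so d₂ = d₁·√(I₁/I₂).
I₁/I₂ = 4690/12.5 = 375.2, so d₂ = 2.49 × √375.2 = 48.23 m.

48.2 m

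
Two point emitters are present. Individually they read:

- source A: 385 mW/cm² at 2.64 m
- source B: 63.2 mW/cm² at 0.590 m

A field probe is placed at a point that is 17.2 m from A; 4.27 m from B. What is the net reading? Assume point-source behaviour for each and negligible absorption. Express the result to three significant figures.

Each source contributes Iᵢ·(dᵢ/rᵢ)²; contributions add.
A: 385 × (2.64/17.2)² = 9.070 mW/cm²
B: 63.2 × (0.590/4.27)² = 1.207 mW/cm²
Total = 9.070 + 1.207 = 10.28 mW/cm².

10.3 mW/cm²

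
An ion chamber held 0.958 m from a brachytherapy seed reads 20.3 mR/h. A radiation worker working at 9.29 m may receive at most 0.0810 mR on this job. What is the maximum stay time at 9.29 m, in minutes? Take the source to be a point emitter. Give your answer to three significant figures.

22.5 min

Applying the 1/r² law, rate at 9.29 m:
20.3 × (0.958/9.29)² = 20.3 × 0.01063 = 0.2158 mR/h.
Stay time = 0.0810 mR ÷ 0.2158 mR/h = 0.3753 h = 22.52 min.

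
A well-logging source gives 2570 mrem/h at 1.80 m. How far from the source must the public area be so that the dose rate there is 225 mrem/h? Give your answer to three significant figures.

6.08 m

Applying the 1/r² law, d₂ = d₁·√(I₁/I₂).
I₁/I₂ = 2570/225 = 11.42, so d₂ = 1.80 × √11.42 = 6.083 m.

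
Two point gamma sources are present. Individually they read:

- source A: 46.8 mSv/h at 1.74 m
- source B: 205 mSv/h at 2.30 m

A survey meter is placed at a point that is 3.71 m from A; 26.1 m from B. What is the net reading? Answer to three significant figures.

By superposition, sum each source's inverse-square contribution:
A: 46.8 × (1.74/3.71)² = 10.29 mSv/h
B: 205 × (2.30/26.1)² = 1.592 mSv/h
Total = 10.29 + 1.592 = 11.88 mSv/h.

11.9 mSv/h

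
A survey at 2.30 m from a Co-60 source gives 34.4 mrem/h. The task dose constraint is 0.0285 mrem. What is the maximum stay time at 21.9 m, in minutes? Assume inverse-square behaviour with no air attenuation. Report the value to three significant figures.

By the inverse-square law, rate at 21.9 m:
34.4 × (2.30/21.9)² = 34.4 × 0.01103 = 0.3794 mrem/h.
Stay time = 0.0285 mrem ÷ 0.3794 mrem/h = 0.07512 h = 4.507 min.

4.51 min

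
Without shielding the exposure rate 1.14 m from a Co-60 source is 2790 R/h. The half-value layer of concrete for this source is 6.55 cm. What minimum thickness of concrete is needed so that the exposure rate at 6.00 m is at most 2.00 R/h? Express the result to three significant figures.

At 6.00 m, distance alone gives (1.14/6.00)² = 0.03610, so 2790 × 0.03610 = 100.7 R/h.
Further attenuation needed: 100.7/2.00 = 50.35.
n = log₂(50.35) = 5.654 half-value layers.
Thickness = 5.654 × 6.55 cm = 37.03 cm.

37.0 cm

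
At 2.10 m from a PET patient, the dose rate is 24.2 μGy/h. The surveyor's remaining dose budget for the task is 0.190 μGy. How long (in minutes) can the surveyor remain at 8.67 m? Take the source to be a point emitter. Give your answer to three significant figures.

Using I₁d₁² = I₂d₂², rate at 8.67 m:
24.2 × (2.10/8.67)² = 24.2 × 0.05867 = 1.420 μGy/h.
Stay time = 0.190 μGy ÷ 1.420 μGy/h = 0.1338 h = 8.028 min.

8.03 min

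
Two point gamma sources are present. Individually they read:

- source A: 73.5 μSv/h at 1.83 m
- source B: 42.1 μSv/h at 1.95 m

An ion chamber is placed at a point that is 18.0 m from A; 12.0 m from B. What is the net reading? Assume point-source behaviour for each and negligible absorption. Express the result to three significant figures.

By superposition, sum each source's inverse-square contribution:
A: 73.5 × (1.83/18.0)² = 0.7597 μSv/h
B: 42.1 × (1.95/12.0)² = 1.112 μSv/h
Total = 0.7597 + 1.112 = 1.872 μSv/h.

1.87 μSv/h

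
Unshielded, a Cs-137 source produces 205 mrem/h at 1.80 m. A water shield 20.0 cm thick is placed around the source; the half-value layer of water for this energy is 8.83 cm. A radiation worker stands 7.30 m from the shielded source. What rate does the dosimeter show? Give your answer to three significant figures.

Distance alone: 205 × (1.80/7.30)² = 205 × 0.06080 = 12.46 mrem/h.
Shield: 20.0/8.83 = 2.265 half-value layers → attenuation 2^(−2.265) = 0.2080.
Combined: 12.46 × 0.2080 = 2.592 mrem/h.

2.59 mrem/h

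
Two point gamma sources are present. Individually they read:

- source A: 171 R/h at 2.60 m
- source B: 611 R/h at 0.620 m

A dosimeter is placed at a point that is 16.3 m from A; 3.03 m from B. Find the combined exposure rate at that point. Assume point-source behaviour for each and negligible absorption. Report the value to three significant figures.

29.9 R/h

By superposition, sum each source's inverse-square contribution:
A: 171 × (2.60/16.3)² = 4.351 R/h
B: 611 × (0.620/3.03)² = 25.58 R/h
Total = 4.351 + 25.58 = 29.93 R/h.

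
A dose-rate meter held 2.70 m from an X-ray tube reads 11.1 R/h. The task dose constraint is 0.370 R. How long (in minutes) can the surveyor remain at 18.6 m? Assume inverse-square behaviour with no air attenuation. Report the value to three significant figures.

94.9 min

Applying the 1/r² law, rate at 18.6 m:
(2.70/18.6)² = 0.02107, so 11.1 × 0.02107 = 0.2339 R/h.
Stay time = 0.370 R ÷ 0.2339 R/h = 1.582 h = 94.92 min.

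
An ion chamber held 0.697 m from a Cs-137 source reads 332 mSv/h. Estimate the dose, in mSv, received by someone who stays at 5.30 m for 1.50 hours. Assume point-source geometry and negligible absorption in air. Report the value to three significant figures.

Intensity scales as (d₁/d₂)², so rate at 5.30 m:
(0.697/5.30)² = 0.01729, so 332 × 0.01729 = 5.740 mSv/h.
Dose = rate × time = 5.740 mSv/h × 1.500 h = 8.610 mSv.

8.61 mSv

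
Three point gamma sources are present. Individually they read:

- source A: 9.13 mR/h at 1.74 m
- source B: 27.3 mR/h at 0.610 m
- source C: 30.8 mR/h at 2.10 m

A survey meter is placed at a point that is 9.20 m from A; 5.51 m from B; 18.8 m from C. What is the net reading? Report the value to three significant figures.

By superposition, sum each source's inverse-square contribution:
A: 9.13 × (1.74/9.20)² = 0.3266 mR/h
B: 27.3 × (0.610/5.51)² = 0.3346 mR/h
C: 30.8 × (2.10/18.8)² = 0.3843 mR/h
Total = 0.3266 + 0.3346 + 0.3843 = 1.046 mR/h.

1.05 mR/h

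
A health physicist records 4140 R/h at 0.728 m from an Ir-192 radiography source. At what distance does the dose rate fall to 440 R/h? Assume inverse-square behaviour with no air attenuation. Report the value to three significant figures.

2.23 m

Using I₁d₁² = I₂d₂², d₂ = d₁·√(I₁/I₂).
I₁/I₂ = 4140/440 = 9.409, so d₂ = 0.728 × √9.409 = 2.233 m.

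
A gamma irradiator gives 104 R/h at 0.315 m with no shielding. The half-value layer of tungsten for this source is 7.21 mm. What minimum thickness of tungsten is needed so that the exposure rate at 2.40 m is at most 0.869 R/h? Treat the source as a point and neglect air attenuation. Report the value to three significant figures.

At 2.40 m, distance alone gives (0.315/2.40)² = 0.01723, so 104 × 0.01723 = 1.792 R/h.
Further attenuation needed: 1.792/0.869 = 2.062.
n = log₂(2.062) = 1.044 half-value layers.
Thickness = 1.044 × 7.21 mm = 7.527 mm.

7.53 mm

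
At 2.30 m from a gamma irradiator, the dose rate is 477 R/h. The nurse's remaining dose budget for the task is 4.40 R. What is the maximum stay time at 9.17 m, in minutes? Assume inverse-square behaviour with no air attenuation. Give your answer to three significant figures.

Using I₁d₁² = I₂d₂², rate at 9.17 m:
477 × (2.30/9.17)² = 477 × 0.06291 = 30.01 R/h.
Stay time = 4.40 R ÷ 30.01 R/h = 0.1466 h = 8.796 min.

8.80 min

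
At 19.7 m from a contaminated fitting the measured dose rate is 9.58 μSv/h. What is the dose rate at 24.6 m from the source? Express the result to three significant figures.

By the inverse-square law, scaling from 19.7 m to 24.6 m:
9.58 × (19.7/24.6)² = 9.58 × 0.6413 = 6.144 μSv/h.

6.14 μSv/h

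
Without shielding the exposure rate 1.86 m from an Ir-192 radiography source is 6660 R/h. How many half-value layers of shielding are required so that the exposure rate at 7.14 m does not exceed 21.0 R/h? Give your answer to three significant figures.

At 7.14 m, distance alone gives (1.86/7.14)² = 0.06786, so 6660 × 0.06786 = 451.9 R/h.
Further attenuation needed: 451.9/21.0 = 21.52.
n = log₂(21.52) = 4.428 half-value layers.

4.43 half-value layers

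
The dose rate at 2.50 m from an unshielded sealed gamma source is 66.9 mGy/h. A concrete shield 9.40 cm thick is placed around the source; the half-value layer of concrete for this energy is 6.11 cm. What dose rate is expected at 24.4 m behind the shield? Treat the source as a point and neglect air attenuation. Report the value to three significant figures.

Distance alone: 66.9 × (2.50/24.4)² = 66.9 × 0.01050 = 0.7025 mGy/h.
Shield: 9.40/6.11 = 1.538 half-value layers → attenuation 2^(−1.538) = 0.3444.
Combined: 0.7025 × 0.3444 = 0.2419 mGy/h.

0.242 mGy/h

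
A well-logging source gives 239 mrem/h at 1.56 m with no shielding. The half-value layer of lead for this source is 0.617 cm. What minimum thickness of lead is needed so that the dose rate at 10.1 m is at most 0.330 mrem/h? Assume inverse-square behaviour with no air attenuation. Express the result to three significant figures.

At 10.1 m, distance alone gives (1.56/10.1)² = 0.02386, so 239 × 0.02386 = 5.703 mrem/h.
Further attenuation needed: 5.703/0.330 = 17.28.
n = log₂(17.28) = 4.111 half-value layers.
Thickness = 4.111 × 0.617 cm = 2.536 cm.

2.54 cm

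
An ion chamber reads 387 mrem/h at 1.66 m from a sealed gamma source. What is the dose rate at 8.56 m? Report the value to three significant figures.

Using I₁d₁² = I₂d₂², the rate at 8.56 m is
387 × (1.66/8.56)² = 387 × 0.03761 = 14.56 mrem/h.

14.6 mrem/h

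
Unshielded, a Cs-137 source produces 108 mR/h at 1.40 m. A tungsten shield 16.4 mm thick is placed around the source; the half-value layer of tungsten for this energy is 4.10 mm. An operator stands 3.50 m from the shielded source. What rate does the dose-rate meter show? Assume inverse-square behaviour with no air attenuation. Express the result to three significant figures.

Distance alone: (1.40/3.50)² = 0.1600, so 108 × 0.1600 = 17.28 mR/h.
Shield: 16.4/4.10 = 4.000 half-value layers → attenuation 2^(−4.000) = 0.06250.
Combined: 17.28 × 0.06250 = 1.080 mR/h.

1.08 mR/h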